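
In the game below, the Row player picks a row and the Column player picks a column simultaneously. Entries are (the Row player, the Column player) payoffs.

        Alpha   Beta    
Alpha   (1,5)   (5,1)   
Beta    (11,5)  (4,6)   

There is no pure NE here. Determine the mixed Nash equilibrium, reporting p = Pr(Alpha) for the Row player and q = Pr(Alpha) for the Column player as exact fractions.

p = 1/5, q = 1/11

Each player's mixing probability is pinned down by making the *other* player indifferent.
The Column player indifferent between Alpha and Beta: p·5 + (1−p)·5 = p·1 + (1−p)·6 ⟹ 5 + 0p = 6 + (-5)p ⟹ p = 1/5.
The Row player indifferent between Alpha and Beta: q·1 + (1−q)·5 = q·11 + (1−q)·4 ⟹ 5 + (-4)q = 4 + 7q ⟹ q = 1/11.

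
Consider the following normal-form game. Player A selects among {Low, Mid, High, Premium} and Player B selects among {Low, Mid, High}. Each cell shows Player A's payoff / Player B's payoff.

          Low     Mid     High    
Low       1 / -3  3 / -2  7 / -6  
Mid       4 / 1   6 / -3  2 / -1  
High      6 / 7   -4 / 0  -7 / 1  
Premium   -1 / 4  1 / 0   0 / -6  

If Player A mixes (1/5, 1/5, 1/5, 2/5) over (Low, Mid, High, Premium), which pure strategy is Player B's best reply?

Low

Player B's best reply maximizes expected payoff against the mix.
Low: (1/5)·(-3) + (1/5)·1 + (1/5)·7 + (2/5)·4 = 13/5
Mid: (1/5)·(-2) + (1/5)·(-3) + (1/5)·0 + (2/5)·0 = -1
High: (1/5)·(-6) + (1/5)·(-1) + (1/5)·1 + (2/5)·(-6) = -18/5
Highest expected payoff is 13/5, from Low.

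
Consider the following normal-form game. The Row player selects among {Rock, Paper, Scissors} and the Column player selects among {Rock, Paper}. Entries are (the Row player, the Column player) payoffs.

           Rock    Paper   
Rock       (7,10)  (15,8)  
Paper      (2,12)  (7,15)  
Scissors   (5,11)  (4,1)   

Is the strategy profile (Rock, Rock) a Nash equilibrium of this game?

Yes

Holding the Column player at Rock: the Row player gets 7 from Rock, versus 2 from Paper, 5 from Scissors. No profitable deviation for the Row player.
Holding the Row player at Rock: the Column player gets 10 from Rock, versus 8 from Paper. No profitable deviation for the Column player either.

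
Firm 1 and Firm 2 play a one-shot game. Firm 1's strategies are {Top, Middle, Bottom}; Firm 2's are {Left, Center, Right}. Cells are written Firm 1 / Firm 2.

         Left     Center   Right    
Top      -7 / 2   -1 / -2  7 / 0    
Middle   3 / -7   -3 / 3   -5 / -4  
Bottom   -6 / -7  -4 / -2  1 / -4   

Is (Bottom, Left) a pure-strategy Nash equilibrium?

No

Holding Firm 2 at Left: Firm 1 gets -6 from Bottom but could get 3 by switching to Middle. Firm 1 has a profitable deviation.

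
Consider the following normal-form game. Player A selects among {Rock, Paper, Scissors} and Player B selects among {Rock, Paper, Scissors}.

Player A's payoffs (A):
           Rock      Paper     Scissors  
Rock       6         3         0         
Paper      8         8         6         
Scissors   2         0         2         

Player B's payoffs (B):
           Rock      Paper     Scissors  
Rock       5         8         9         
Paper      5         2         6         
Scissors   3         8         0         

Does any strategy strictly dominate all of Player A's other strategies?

Paper

A strategy is strictly dominant if it gives Player A a strictly higher payoff than every other strategy, against every choice by the opponent.
Paper strictly dominates: vs Rock: 8 > each of {6, 2}; vs Paper: 8 > each of {3, 0}; vs Scissors: 6 > each of {0, 2}.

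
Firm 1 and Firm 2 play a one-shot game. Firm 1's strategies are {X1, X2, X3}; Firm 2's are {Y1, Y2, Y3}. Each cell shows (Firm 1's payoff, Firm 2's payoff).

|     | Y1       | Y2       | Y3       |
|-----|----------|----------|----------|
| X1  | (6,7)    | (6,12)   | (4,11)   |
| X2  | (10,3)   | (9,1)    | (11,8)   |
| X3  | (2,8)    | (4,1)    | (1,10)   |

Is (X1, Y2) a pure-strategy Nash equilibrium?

No

Holding Firm 2 at Y2: Firm 1 gets 6 from X1 but could get 9 by switching to X2. Firm 1 has a profitable deviation.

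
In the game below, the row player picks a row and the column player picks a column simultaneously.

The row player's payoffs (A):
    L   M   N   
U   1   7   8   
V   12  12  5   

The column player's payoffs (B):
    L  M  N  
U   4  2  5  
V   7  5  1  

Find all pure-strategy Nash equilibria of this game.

(U, N) and (V, L)

Check mutual best responses: a cell is a NE iff neither player can gain by unilaterally deviating.
The row player's best responses — vs L: V (payoff 12); vs M: V (payoff 12); vs N: U (payoff 8).
The column player's best responses — vs U: N (payoff 5); vs V: L (payoff 7).
Mutual best responses occur at (U, N) and (V, L); at each, neither player gains by switching.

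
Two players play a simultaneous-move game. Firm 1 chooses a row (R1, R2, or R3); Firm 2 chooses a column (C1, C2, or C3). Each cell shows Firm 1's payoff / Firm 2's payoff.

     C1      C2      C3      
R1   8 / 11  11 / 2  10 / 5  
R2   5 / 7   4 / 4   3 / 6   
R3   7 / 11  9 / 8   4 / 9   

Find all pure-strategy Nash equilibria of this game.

(R1, C1)

Check mutual best responses: a cell is a NE iff neither player can gain by unilaterally deviating.
Firm 1's best responses — vs C1: R1 (payoff 8); vs C2: R1 (payoff 11); vs C3: R1 (payoff 10).
Firm 2's best responses — vs R1: C1 (payoff 11); vs R2: C1 (payoff 7); vs R3: C1 (payoff 11).
The only mutual best response is (R1, C1); neither player gains by switching there.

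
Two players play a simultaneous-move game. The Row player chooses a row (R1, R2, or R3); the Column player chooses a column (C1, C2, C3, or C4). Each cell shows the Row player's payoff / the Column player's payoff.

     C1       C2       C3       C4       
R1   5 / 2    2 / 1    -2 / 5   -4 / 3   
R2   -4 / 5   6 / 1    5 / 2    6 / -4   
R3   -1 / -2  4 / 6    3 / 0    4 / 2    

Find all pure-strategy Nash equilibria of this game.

There is no pure-strategy Nash equilibrium

Find each player's best response to every opponent strategy; NE are the intersections.
The Row player's best responses — vs C1: R1 (payoff 5); vs C2: R2 (payoff 6); vs C3: R2 (payoff 5); vs C4: R2 (payoff 6).
The Column player's best responses — vs R1: C3 (payoff 5); vs R2: C1 (payoff 5); vs R3: C2 (payoff 6).
No cell has both players best-responding. For instance, the Row player's best reply to C3 is R2, but against R2 the Column player prefers C1 over C3.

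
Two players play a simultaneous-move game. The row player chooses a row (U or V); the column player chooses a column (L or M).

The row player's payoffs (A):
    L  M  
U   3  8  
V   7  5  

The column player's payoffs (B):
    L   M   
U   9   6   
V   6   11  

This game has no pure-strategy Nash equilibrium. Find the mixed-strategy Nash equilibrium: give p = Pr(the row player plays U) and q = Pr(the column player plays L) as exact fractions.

Each player's mixing probability is pinned down by making the *other* player indifferent.
The column player indifferent between L and M: p·9 + (1−p)·6 = p·6 + (1−p)·11 ⟹ 6 + 3p = 11 + (-5)p ⟹ p = 5/8.
The row player indifferent between U and V: q·3 + (1−q)·8 = q·7 + (1−q)·5 ⟹ 8 + (-5)q = 5 + 2q ⟹ q = 3/7.

p = 5/8, q = 3/7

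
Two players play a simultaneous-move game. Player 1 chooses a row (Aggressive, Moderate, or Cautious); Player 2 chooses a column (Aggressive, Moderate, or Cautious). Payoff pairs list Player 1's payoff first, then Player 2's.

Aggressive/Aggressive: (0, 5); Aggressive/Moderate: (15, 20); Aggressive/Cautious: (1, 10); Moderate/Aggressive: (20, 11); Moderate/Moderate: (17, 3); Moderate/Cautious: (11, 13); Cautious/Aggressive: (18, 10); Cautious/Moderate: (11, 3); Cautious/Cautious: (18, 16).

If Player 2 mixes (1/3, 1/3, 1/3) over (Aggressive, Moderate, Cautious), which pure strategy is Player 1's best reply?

Moderate

Compute Player 1's expected payoff from each pure strategy against the given mix.
Aggressive: (1/3)·0 + (1/3)·15 + (1/3)·1 = 16/3
Moderate: (1/3)·20 + (1/3)·17 + (1/3)·11 = 16
Cautious: (1/3)·18 + (1/3)·11 + (1/3)·18 = 47/3
Highest expected payoff is 16, from Moderate.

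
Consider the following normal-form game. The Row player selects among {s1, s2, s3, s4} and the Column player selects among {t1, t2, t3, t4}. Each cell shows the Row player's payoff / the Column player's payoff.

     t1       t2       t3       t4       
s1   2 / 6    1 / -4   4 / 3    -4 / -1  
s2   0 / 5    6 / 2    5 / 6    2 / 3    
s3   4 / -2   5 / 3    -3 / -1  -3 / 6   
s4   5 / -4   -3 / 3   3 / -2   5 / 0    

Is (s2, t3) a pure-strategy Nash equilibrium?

Holding the Column player at t3: the Row player gets 5 from s2, versus 4 from s1, -3 from s3, 3 from s4. No profitable deviation for the Row player.
Holding the Row player at s2: the Column player gets 6 from t3, versus 5 from t1, 2 from t2, 3 from t4. No profitable deviation for the Column player either.

Yes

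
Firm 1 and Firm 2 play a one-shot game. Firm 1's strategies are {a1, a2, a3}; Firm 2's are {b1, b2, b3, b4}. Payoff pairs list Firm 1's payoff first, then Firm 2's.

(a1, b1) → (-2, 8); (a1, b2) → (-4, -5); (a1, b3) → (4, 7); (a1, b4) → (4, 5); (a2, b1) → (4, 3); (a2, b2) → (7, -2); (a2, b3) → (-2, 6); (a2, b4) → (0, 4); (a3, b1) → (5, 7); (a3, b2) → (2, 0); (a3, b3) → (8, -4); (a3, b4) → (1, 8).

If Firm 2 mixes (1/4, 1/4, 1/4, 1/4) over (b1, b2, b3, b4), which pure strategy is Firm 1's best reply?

Compute Firm 1's expected payoff from each pure strategy against the given mix.
a1: (1/4)·(-2) + (1/4)·(-4) + (1/4)·4 + (1/4)·4 = 1/2
a2: (1/4)·4 + (1/4)·7 + (1/4)·(-2) + (1/4)·0 = 9/4
a3: (1/4)·5 + (1/4)·2 + (1/4)·8 + (1/4)·1 = 4
Highest expected payoff is 4, from a3.

a3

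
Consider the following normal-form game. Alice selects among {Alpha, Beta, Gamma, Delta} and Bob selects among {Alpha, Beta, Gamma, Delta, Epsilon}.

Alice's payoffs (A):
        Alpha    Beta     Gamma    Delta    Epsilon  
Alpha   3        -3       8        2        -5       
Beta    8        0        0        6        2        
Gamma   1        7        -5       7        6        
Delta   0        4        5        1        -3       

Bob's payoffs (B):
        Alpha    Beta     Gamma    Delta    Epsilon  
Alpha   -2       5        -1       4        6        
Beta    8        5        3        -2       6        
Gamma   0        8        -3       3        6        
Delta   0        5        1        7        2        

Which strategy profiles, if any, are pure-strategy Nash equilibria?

(Beta, Alpha) and (Gamma, Beta)

Check mutual best responses: a cell is a NE iff neither player can gain by unilaterally deviating.
Alice's best responses — vs Alpha: Beta (payoff 8); vs Beta: Gamma (payoff 7); vs Gamma: Alpha (payoff 8); vs Delta: Gamma (payoff 7); vs Epsilon: Gamma (payoff 6).
Bob's best responses — vs Alpha: Epsilon (payoff 6); vs Beta: Alpha (payoff 8); vs Gamma: Beta (payoff 8); vs Delta: Delta (payoff 7).
Mutual best responses occur at (Beta, Alpha) and (Gamma, Beta); at each, neither player gains by switching.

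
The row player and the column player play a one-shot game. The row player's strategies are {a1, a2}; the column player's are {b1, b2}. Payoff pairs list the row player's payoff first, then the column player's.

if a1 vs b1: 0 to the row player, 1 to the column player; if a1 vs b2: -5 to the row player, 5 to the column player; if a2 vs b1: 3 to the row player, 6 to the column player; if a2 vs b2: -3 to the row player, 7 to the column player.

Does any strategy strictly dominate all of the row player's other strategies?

Check whether one of the row player's strategies beats all alternatives regardless of what the opponent does.
a2 strictly dominates: vs b1: 3 > 0; vs b2: -3 > -5.

a2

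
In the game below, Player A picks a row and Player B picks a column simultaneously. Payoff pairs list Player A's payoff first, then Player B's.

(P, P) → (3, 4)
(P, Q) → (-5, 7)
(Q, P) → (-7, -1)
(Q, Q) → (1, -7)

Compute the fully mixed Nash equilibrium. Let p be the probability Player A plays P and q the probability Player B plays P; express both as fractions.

p = 2/3, q = 3/8

In a mixed NE each player is indifferent between their pure strategies, so the opponent's mix sets the indifference.
Player B indifferent between P and Q: p·4 + (1−p)·(-1) = p·7 + (1−p)·(-7) ⟹ (-1) + 5p = (-7) + 14p ⟹ p = 2/3.
Player A indifferent between P and Q: q·3 + (1−q)·(-5) = q·(-7) + (1−q)·1 ⟹ (-5) + 8q = 1 + (-8)q ⟹ q = 3/8.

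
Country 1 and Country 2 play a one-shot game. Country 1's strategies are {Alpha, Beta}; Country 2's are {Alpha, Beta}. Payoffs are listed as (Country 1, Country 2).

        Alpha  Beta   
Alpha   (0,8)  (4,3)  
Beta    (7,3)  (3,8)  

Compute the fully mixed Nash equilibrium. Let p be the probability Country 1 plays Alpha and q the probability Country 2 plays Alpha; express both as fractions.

p = 1/2, q = 1/8

In a mixed NE each player is indifferent between their pure strategies, so the opponent's mix sets the indifference.
Country 2 indifferent between Alpha and Beta: p·8 + (1−p)·3 = p·3 + (1−p)·8 ⟹ 3 + 5p = 8 + (-5)p ⟹ p = 1/2.
Country 1 indifferent between Alpha and Beta: q·0 + (1−q)·4 = q·7 + (1−q)·3 ⟹ 4 + (-4)q = 3 + 4q ⟹ q = 1/8.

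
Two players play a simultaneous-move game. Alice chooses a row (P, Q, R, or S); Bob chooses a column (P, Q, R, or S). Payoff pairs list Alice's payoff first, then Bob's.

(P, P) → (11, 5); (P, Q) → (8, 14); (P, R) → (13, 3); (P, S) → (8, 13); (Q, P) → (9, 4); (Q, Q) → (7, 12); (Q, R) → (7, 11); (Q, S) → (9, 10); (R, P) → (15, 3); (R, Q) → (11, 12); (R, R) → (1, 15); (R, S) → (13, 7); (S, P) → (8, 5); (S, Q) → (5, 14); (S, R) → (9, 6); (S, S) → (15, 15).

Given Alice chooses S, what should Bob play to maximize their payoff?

S

With Alice fixed at S, Bob's payoffs are: P → 5, Q → 14, R → 6, S → 15.
The maximum is 15, achieved by S.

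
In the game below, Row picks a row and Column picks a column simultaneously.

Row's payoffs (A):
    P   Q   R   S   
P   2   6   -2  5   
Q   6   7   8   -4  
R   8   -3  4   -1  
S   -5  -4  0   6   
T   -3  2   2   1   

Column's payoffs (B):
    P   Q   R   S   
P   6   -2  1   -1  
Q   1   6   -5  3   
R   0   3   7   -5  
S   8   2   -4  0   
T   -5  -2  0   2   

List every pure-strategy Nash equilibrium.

(Q, Q)

Find each player's best response to every opponent strategy; NE are the intersections.
Row's best responses — vs P: R (payoff 8); vs Q: Q (payoff 7); vs R: Q (payoff 8); vs S: S (payoff 6).
Column's best responses — vs P: P (payoff 6); vs Q: Q (payoff 6); vs R: R (payoff 7); vs S: P (payoff 8); vs T: S (payoff 2).
The only mutual best response is (Q, Q); neither player gains by switching there.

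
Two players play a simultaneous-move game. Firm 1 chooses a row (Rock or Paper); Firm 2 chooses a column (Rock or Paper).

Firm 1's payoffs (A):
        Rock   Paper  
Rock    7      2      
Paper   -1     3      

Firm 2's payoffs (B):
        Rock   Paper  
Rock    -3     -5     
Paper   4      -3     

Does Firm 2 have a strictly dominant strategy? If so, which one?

Check whether one of Firm 2's strategies beats all alternatives regardless of what the opponent does.
Rock strictly dominates: vs Rock: -3 > -5; vs Paper: 4 > -3.

Rock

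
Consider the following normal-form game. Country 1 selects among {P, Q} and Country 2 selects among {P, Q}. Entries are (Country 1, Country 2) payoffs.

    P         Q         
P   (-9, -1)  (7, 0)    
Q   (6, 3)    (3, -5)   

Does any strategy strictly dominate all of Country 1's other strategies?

None

A strategy is strictly dominant if it gives Country 1 a strictly higher payoff than every other strategy, against every choice by the opponent.
P is not dominant: against P, Q gives 6 > -9.
Q is not dominant: against Q, P gives 7 > 3.
No single strategy is best against every opponent action.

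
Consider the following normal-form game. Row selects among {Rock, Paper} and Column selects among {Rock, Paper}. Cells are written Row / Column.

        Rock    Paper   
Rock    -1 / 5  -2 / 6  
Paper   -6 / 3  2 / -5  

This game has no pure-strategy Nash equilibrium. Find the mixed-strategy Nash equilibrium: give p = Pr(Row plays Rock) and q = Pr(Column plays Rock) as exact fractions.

p = 8/9, q = 4/9

Each player's mixing probability is pinned down by making the *other* player indifferent.
Column indifferent between Rock and Paper: p·5 + (1−p)·3 = p·6 + (1−p)·(-5) ⟹ 3 + 2p = (-5) + 11p ⟹ p = 8/9.
Row indifferent between Rock and Paper: q·(-1) + (1−q)·(-2) = q·(-6) + (1−q)·2 ⟹ (-2) + 1q = 2 + (-8)q ⟹ q = 4/9.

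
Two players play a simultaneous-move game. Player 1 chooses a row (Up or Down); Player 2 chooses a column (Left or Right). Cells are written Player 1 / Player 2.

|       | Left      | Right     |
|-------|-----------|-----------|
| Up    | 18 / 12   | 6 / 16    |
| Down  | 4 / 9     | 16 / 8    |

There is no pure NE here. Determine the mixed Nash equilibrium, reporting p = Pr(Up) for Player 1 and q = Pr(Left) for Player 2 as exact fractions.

p = 1/5, q = 5/12

Each player's mixing probability is pinned down by making the *other* player indifferent.
Player 2 indifferent between Left and Right: p·12 + (1−p)·9 = p·16 + (1−p)·8 ⟹ 9 + 3p = 8 + 8p ⟹ p = 1/5.
Player 1 indifferent between Up and Down: q·18 + (1−q)·6 = q·4 + (1−q)·16 ⟹ 6 + 12q = 16 + (-12)q ⟹ q = 5/12.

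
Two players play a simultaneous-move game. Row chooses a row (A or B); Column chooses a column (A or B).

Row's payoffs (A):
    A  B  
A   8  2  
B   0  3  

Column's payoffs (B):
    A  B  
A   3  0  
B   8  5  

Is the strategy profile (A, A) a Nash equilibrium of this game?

Holding Column at A: Row gets 8 from A, versus 0 from B. No profitable deviation for Row.
Holding Row at A: Column gets 3 from A, versus 0 from B. No profitable deviation for Column either.

Yes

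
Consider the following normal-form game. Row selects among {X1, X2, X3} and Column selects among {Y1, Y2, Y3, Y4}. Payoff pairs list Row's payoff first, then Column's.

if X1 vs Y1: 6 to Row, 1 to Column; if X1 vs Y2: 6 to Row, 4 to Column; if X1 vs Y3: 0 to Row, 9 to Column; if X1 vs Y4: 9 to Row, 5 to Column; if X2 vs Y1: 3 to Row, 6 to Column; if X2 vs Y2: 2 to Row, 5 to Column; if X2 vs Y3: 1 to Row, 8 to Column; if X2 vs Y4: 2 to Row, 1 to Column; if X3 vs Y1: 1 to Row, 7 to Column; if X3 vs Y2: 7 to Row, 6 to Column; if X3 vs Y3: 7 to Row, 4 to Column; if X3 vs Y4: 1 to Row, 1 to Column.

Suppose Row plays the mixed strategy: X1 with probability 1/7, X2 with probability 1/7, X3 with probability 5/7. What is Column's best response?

Y1

Column's best reply maximizes expected payoff against the mix.
Y1: (1/7)·1 + (1/7)·6 + (5/7)·7 = 6
Y2: (1/7)·4 + (1/7)·5 + (5/7)·6 = 39/7
Y3: (1/7)·9 + (1/7)·8 + (5/7)·4 = 37/7
Y4: (1/7)·5 + (1/7)·1 + (5/7)·1 = 11/7
Highest expected payoff is 6, from Y1.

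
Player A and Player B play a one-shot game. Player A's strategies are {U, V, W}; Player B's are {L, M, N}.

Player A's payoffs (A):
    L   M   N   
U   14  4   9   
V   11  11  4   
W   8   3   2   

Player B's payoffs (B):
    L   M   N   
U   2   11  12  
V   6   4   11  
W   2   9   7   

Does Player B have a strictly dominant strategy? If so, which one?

Check whether one of Player B's strategies beats all alternatives regardless of what the opponent does.
L is not dominant: against U, M gives 11 > 2.
M is not dominant: against U, N gives 12 > 11.
N is not dominant: against W, M gives 9 > 7.
No single strategy is best against every opponent action.

None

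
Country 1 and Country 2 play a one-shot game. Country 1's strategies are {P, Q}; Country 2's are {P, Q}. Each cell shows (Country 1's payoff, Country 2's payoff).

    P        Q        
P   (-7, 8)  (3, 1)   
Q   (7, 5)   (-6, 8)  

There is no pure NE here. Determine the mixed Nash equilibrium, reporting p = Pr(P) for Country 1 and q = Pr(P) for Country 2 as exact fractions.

Each player's mixing probability is pinned down by making the *other* player indifferent.
Country 2 indifferent between P and Q: p·8 + (1−p)·5 = p·1 + (1−p)·8 ⟹ 5 + 3p = 8 + (-7)p ⟹ p = 3/10.
Country 1 indifferent between P and Q: q·(-7) + (1−q)·3 = q·7 + (1−q)·(-6) ⟹ 3 + (-10)q = (-6) + 13q ⟹ q = 9/23.

p = 3/10, q = 9/23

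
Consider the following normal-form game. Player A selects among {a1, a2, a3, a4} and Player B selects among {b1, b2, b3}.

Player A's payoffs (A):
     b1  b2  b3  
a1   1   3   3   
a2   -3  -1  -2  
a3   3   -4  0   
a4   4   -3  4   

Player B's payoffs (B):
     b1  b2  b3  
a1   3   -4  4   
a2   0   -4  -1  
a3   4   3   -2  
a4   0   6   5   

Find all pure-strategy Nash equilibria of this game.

A profile is a Nash equilibrium when each player is best-responding to the other.
Player A's best responses — vs b1: a4 (payoff 4); vs b2: a1 (payoff 3); vs b3: a4 (payoff 4).
Player B's best responses — vs a1: b3 (payoff 4); vs a2: b1 (payoff 0); vs a3: b1 (payoff 4); vs a4: b2 (payoff 6).
No cell has both players best-responding. For instance, Player A's best reply to b2 is a1, but against a1 Player B prefers b3 over b2.

No pure-strategy Nash equilibrium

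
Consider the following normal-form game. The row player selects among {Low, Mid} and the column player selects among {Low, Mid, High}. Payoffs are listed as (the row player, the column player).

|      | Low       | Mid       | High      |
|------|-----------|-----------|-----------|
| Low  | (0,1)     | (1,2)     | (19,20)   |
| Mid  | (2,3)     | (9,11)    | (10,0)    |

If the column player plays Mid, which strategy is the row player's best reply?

With the column player fixed at Mid, the row player's payoffs are: Low → 1, Mid → 9.
The maximum is 9, achieved by Mid.

Mid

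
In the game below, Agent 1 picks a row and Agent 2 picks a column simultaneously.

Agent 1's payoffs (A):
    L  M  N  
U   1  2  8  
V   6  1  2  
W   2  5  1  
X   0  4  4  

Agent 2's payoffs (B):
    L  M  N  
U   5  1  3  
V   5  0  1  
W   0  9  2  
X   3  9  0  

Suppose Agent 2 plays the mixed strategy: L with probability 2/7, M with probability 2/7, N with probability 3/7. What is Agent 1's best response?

Compute Agent 1's expected payoff from each pure strategy against the given mix.
U: (2/7)·1 + (2/7)·2 + (3/7)·8 = 30/7
V: (2/7)·6 + (2/7)·1 + (3/7)·2 = 20/7
W: (2/7)·2 + (2/7)·5 + (3/7)·1 = 17/7
X: (2/7)·0 + (2/7)·4 + (3/7)·4 = 20/7
Highest expected payoff is 30/7, from U.

U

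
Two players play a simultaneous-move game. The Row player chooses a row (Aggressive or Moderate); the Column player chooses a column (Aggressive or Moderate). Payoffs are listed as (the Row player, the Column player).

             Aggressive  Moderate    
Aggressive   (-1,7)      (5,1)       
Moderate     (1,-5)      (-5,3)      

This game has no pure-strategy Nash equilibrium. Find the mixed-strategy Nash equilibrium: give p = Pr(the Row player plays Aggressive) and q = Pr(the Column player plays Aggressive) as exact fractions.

Each player's mixing probability is pinned down by making the *other* player indifferent.
The Column player indifferent between Aggressive and Moderate: p·7 + (1−p)·(-5) = p·1 + (1−p)·3 ⟹ (-5) + 12p = 3 + (-2)p ⟹ p = 4/7.
The Row player indifferent between Aggressive and Moderate: q·(-1) + (1−q)·5 = q·1 + (1−q)·(-5) ⟹ 5 + (-6)q = (-5) + 6q ⟹ q = 5/6.

p = 4/7, q = 5/6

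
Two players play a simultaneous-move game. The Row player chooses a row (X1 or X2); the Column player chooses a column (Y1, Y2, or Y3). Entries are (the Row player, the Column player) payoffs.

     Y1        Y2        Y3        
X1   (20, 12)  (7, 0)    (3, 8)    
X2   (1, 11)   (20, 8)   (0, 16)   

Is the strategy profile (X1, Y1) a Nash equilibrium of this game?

Yes

Holding the Column player at Y1: the Row player gets 20 from X1, versus 1 from X2. No profitable deviation for the Row player.
Holding the Row player at X1: the Column player gets 12 from Y1, versus 0 from Y2, 8 from Y3. No profitable deviation for the Column player either.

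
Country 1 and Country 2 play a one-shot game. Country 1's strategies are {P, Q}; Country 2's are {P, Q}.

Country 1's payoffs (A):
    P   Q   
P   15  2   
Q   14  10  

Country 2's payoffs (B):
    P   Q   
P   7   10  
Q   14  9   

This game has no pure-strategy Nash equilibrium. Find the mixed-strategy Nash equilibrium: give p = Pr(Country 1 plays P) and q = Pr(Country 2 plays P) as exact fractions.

p = 5/8, q = 8/9

Each player's mixing probability is pinned down by making the *other* player indifferent.
Country 2 indifferent between P and Q: p·7 + (1−p)·14 = p·10 + (1−p)·9 ⟹ 14 + (-7)p = 9 + 1p ⟹ p = 5/8.
Country 1 indifferent between P and Q: q·15 + (1−q)·2 = q·14 + (1−q)·10 ⟹ 2 + 13q = 10 + 4q ⟹ q = 8/9.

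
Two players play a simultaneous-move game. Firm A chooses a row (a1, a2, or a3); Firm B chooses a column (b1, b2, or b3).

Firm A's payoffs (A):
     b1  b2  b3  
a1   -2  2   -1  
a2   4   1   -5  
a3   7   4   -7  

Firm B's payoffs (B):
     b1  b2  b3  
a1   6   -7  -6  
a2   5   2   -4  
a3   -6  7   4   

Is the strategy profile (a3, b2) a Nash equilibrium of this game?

Holding Firm B at b2: Firm A gets 4 from a3, versus 2 from a1, 1 from a2. No profitable deviation for Firm A.
Holding Firm A at a3: Firm B gets 7 from b2, versus -6 from b1, 4 from b3. No profitable deviation for Firm B either.

Yes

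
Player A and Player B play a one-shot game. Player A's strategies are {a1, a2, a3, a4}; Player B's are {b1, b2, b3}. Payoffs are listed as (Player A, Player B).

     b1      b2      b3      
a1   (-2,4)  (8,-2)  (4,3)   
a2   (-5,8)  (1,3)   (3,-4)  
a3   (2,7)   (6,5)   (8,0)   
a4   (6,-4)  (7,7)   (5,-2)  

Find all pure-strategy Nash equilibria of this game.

Check mutual best responses: a cell is a NE iff neither player can gain by unilaterally deviating.
Player A's best responses — vs b1: a4 (payoff 6); vs b2: a1 (payoff 8); vs b3: a3 (payoff 8).
Player B's best responses — vs a1: b1 (payoff 4); vs a2: b1 (payoff 8); vs a3: b1 (payoff 7); vs a4: b2 (payoff 7).
No cell has both players best-responding. For instance, Player A's best reply to b3 is a3, but against a3 Player B prefers b1 over b3.

No pure-strategy Nash equilibrium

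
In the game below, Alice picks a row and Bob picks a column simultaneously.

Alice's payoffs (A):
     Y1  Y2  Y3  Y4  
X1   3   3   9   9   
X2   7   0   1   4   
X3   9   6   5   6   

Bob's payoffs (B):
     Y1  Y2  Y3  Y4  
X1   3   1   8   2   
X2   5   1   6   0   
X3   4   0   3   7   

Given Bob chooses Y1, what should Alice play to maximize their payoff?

X3

With Bob fixed at Y1, Alice's payoffs are: X1 → 3, X2 → 7, X3 → 9.
The maximum is 9, achieved by X3.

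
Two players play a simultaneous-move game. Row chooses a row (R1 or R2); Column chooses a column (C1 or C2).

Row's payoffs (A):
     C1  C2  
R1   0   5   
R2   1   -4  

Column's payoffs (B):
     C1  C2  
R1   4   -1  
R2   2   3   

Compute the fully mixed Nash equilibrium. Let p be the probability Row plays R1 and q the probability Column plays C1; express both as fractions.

Each player's mixing probability is pinned down by making the *other* player indifferent.
Column indifferent between C1 and C2: p·4 + (1−p)·2 = p·(-1) + (1−p)·3 ⟹ 2 + 2p = 3 + (-4)p ⟹ p = 1/6.
Row indifferent between R1 and R2: q·0 + (1−q)·5 = q·1 + (1−q)·(-4) ⟹ 5 + (-5)q = (-4) + 5q ⟹ q = 9/10.

p = 1/6, q = 9/10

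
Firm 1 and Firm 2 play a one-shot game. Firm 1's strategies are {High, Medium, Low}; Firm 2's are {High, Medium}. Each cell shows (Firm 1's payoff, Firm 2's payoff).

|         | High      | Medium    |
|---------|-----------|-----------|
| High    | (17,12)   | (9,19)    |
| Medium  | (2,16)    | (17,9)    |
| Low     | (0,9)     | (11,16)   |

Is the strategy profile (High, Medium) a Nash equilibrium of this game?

Holding Firm 2 at Medium: Firm 1 gets 9 from High but could get 17 by switching to Medium. Firm 1 has a profitable deviation.

No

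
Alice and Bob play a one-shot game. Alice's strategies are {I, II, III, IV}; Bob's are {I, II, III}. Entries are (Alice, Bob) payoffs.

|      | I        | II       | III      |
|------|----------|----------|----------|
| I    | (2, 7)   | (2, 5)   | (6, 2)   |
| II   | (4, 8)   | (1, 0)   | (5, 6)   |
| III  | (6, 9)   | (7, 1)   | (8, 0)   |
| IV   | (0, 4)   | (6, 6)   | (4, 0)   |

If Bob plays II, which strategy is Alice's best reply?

III

With Bob fixed at II, Alice's payoffs are: I → 2, II → 1, III → 7, IV → 6.
The maximum is 7, achieved by III.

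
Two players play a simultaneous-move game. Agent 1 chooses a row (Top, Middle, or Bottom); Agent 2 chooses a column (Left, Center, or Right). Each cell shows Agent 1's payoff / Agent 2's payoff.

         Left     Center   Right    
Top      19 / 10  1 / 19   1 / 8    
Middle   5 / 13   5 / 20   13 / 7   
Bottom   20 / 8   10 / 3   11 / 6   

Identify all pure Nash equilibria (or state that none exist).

A profile is a Nash equilibrium when each player is best-responding to the other.
Agent 1's best responses — vs Left: Bottom (payoff 20); vs Center: Bottom (payoff 10); vs Right: Middle (payoff 13).
Agent 2's best responses — vs Top: Center (payoff 19); vs Middle: Center (payoff 20); vs Bottom: Left (payoff 8).
The only mutual best response is (Bottom, Left); neither player gains by switching there.

(Bottom, Left)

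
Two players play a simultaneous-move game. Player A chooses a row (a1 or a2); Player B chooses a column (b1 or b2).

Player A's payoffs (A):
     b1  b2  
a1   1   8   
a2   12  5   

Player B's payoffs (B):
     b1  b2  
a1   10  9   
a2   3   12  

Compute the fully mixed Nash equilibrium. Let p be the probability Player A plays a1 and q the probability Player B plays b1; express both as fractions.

p = 9/10, q = 3/14

Each player's mixing probability is pinned down by making the *other* player indifferent.
Player B indifferent between b1 and b2: p·10 + (1−p)·3 = p·9 + (1−p)·12 ⟹ 3 + 7p = 12 + (-3)p ⟹ p = 9/10.
Player A indifferent between a1 and a2: q·1 + (1−q)·8 = q·12 + (1−q)·5 ⟹ 8 + (-7)q = 5 + 7q ⟹ q = 3/14.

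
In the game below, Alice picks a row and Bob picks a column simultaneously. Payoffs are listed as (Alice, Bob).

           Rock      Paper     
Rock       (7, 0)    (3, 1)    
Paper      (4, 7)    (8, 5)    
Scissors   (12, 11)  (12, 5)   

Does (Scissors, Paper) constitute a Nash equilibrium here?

No

Holding Bob at Paper: Alice gets 12 from Scissors, versus 3 from Rock, 8 from Paper. No profitable deviation for Alice.
Holding Alice at Scissors: Bob gets 5 from Paper but could get 11 by switching to Rock. Bob has a profitable deviation.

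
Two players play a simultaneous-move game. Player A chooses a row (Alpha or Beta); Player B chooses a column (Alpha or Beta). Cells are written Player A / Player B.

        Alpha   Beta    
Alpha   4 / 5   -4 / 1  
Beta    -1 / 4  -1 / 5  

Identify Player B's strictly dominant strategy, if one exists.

None

A strategy is strictly dominant if it gives Player B a strictly higher payoff than every other strategy, against every choice by the opponent.
Alpha is not dominant: against Beta, Beta gives 5 > 4.
Beta is not dominant: against Alpha, Alpha gives 5 > 1.
No single strategy is best against every opponent action.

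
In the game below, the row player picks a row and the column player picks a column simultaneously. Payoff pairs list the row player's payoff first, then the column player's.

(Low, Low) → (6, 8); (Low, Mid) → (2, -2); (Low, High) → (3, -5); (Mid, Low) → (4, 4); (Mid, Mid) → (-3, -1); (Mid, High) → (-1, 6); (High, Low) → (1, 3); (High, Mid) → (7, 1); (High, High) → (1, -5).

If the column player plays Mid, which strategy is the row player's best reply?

High

With the column player fixed at Mid, the row player's payoffs are: Low → 2, Mid → -3, High → 7.
The maximum is 7, achieved by High.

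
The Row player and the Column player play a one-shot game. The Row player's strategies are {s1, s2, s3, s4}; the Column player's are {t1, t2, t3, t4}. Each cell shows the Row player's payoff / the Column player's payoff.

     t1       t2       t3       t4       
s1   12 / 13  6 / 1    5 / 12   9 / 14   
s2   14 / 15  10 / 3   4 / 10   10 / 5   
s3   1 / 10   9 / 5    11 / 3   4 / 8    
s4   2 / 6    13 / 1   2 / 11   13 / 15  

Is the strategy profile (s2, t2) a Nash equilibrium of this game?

Holding the Column player at t2: the Row player gets 10 from s2 but could get 13 by switching to s4. The Row player has a profitable deviation.

No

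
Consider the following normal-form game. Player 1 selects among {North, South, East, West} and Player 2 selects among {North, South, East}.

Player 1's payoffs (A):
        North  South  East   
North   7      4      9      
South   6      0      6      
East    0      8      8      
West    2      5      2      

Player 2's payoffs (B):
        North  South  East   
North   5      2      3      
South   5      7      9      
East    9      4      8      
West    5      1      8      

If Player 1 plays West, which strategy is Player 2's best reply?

With Player 1 fixed at West, Player 2's payoffs are: North → 5, South → 1, East → 8.
The maximum is 8, achieved by East.

East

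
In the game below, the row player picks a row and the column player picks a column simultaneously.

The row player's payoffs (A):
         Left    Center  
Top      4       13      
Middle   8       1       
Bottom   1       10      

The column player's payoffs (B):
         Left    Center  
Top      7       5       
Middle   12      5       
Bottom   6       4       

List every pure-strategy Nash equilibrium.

Find each player's best response to every opponent strategy; NE are the intersections.
The row player's best responses — vs Left: Middle (payoff 8); vs Center: Top (payoff 13).
The column player's best responses — vs Top: Left (payoff 7); vs Middle: Left (payoff 12); vs Bottom: Left (payoff 6).
The only mutual best response is (Middle, Left); neither player gains by switching there.

(Middle, Left)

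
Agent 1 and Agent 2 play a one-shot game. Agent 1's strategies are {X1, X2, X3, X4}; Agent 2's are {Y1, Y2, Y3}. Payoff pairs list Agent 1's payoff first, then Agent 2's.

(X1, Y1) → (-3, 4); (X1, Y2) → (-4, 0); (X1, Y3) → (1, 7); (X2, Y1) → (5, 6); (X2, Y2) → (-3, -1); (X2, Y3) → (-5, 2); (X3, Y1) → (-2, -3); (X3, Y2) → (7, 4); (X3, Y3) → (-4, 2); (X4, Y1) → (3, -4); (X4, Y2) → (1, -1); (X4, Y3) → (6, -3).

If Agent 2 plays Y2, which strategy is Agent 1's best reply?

With Agent 2 fixed at Y2, Agent 1's payoffs are: X1 → -4, X2 → -3, X3 → 7, X4 → 1.
The maximum is 7, achieved by X3.

X3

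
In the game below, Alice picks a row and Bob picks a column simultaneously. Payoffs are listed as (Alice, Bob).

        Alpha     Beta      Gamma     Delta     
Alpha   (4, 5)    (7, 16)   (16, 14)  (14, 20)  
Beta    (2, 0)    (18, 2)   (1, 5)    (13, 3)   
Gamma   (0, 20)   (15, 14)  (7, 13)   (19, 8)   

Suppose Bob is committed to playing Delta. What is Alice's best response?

Gamma

With Bob fixed at Delta, Alice's payoffs are: Alpha → 14, Beta → 13, Gamma → 19.
The maximum is 19, achieved by Gamma.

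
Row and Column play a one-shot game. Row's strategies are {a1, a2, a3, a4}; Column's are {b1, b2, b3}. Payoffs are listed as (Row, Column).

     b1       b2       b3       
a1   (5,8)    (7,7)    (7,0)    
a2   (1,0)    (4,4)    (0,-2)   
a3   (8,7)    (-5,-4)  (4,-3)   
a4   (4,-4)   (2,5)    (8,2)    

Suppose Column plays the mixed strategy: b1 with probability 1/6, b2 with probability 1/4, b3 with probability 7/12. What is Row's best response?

a1

Row's best reply maximizes expected payoff against the mix.
a1: (1/6)·5 + (1/4)·7 + (7/12)·7 = 20/3
a2: (1/6)·1 + (1/4)·4 + (7/12)·0 = 7/6
a3: (1/6)·8 + (1/4)·(-5) + (7/12)·4 = 29/12
a4: (1/6)·4 + (1/4)·2 + (7/12)·8 = 35/6
Highest expected payoff is 20/3, from a1.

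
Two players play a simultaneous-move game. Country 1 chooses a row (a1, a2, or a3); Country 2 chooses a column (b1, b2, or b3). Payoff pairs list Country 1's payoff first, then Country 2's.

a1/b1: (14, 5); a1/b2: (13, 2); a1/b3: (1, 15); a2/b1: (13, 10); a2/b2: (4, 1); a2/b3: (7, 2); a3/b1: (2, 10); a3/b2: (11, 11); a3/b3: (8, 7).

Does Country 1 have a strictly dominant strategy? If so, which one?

No strictly dominant strategy

Check whether one of Country 1's strategies beats all alternatives regardless of what the opponent does.
a1 is not dominant: against b3, a2 gives 7 > 1.
a2 is not dominant: against b1, a1 gives 14 > 13.
a3 is not dominant: against b1, a1 gives 14 > 2.
No single strategy is best against every opponent action.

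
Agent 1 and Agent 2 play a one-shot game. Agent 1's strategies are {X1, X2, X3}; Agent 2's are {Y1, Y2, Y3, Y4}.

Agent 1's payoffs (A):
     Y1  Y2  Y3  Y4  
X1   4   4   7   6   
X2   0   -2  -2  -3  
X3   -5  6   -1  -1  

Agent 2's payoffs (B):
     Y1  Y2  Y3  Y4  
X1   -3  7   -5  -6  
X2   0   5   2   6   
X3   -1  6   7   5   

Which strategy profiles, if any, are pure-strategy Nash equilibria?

A profile is a Nash equilibrium when each player is best-responding to the other.
Agent 1's best responses — vs Y1: X1 (payoff 4); vs Y2: X3 (payoff 6); vs Y3: X1 (payoff 7); vs Y4: X1 (payoff 6).
Agent 2's best responses — vs X1: Y2 (payoff 7); vs X2: Y4 (payoff 6); vs X3: Y3 (payoff 7).
No cell has both players best-responding. For instance, Agent 1's best reply to Y4 is X1, but against X1 Agent 2 prefers Y2 over Y4.

There is no pure-strategy Nash equilibrium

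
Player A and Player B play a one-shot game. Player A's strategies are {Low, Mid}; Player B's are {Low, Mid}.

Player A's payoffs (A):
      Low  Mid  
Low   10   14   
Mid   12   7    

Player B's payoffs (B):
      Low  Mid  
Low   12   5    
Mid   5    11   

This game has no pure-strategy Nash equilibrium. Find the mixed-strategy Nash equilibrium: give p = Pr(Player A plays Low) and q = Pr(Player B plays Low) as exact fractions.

p = 6/13, q = 7/9

In a mixed NE each player is indifferent between their pure strategies, so the opponent's mix sets the indifference.
Player B indifferent between Low and Mid: p·12 + (1−p)·5 = p·5 + (1−p)·11 ⟹ 5 + 7p = 11 + (-6)p ⟹ p = 6/13.
Player A indifferent between Low and Mid: q·10 + (1−q)·14 = q·12 + (1−q)·7 ⟹ 14 + (-4)q = 7 + 5q ⟹ q = 7/9.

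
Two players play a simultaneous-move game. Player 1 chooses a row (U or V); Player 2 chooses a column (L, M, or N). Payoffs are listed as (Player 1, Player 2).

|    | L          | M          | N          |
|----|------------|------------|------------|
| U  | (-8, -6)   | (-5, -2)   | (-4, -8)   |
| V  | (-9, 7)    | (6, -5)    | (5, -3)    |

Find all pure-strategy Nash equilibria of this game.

None

A profile is a Nash equilibrium when each player is best-responding to the other.
Player 1's best responses — vs L: U (payoff -8); vs M: V (payoff 6); vs N: V (payoff 5).
Player 2's best responses — vs U: M (payoff -2); vs V: L (payoff 7).
No cell has both players best-responding. For instance, Player 1's best reply to N is V, but against V Player 2 prefers L over N.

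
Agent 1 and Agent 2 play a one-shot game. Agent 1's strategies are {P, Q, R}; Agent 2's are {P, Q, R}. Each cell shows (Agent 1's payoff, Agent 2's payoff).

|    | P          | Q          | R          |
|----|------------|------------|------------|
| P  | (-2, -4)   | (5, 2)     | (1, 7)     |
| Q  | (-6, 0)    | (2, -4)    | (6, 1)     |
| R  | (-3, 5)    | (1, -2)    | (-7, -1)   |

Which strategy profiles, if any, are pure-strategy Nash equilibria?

Find each player's best response to every opponent strategy; NE are the intersections.
Agent 1's best responses — vs P: P (payoff -2); vs Q: P (payoff 5); vs R: Q (payoff 6).
Agent 2's best responses — vs P: R (payoff 7); vs Q: R (payoff 1); vs R: P (payoff 5).
The only mutual best response is (Q, R); neither player gains by switching there.

(Q, R)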